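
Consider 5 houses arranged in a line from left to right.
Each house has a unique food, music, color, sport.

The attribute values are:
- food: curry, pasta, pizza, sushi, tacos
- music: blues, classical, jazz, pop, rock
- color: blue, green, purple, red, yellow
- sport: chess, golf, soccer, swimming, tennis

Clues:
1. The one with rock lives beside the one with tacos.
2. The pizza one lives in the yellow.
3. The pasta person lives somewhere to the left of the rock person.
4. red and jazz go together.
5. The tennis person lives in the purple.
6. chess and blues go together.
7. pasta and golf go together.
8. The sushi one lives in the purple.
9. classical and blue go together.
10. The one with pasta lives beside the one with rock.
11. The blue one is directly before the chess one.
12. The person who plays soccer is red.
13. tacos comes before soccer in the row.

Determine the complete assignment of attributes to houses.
Solution:

House | Food | Music | Color | Sport
------------------------------------
  1   | pasta | pop | green | golf
  2   | sushi | rock | purple | tennis
  3   | tacos | classical | blue | swimming
  4   | pizza | blues | yellow | chess
  5   | curry | jazz | red | soccer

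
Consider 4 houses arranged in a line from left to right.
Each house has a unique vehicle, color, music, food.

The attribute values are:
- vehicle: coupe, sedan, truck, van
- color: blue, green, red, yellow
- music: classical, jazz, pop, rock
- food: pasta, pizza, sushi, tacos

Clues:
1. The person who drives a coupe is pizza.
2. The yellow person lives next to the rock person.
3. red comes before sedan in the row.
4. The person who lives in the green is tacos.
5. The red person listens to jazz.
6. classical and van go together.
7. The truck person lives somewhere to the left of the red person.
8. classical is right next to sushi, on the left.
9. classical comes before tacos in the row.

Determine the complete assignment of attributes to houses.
Solution:

House | Vehicle | Color | Music | Food
--------------------------------------
  1   | van | yellow | classical | pasta
  2   | truck | blue | rock | sushi
  3   | coupe | red | jazz | pizza
  4   | sedan | green | pop | tacos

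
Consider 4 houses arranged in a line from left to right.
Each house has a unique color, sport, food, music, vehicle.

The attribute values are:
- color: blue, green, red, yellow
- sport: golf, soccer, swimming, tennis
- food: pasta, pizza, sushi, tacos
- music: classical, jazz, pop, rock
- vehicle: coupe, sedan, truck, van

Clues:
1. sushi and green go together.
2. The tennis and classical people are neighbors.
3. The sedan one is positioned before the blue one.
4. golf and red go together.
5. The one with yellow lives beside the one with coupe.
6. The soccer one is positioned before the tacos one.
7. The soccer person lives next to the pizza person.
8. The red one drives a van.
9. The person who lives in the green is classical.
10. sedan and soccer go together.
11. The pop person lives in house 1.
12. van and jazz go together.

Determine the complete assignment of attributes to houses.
Solution:

House | Color | Sport | Food | Music | Vehicle
----------------------------------------------
  1   | yellow | soccer | pasta | pop | sedan
  2   | blue | tennis | pizza | rock | coupe
  3   | green | swimming | sushi | classical | truck
  4   | red | golf | tacos | jazz | van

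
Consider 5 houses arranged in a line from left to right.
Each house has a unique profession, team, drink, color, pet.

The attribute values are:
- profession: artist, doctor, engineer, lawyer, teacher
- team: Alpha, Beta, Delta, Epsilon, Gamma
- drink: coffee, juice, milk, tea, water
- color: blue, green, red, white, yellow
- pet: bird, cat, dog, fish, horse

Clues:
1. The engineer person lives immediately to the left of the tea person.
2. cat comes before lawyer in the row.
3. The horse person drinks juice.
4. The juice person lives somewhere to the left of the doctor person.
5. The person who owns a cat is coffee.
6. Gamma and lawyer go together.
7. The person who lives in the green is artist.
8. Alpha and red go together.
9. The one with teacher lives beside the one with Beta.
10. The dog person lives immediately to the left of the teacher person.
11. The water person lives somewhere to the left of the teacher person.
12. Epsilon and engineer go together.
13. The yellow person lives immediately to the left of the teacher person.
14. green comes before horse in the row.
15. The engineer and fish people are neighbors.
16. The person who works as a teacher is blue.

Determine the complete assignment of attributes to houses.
Solution:

House | Profession | Team | Drink | Color | Pet
-----------------------------------------------
  1   | engineer | Epsilon | water | yellow | dog
  2   | teacher | Delta | tea | blue | fish
  3   | artist | Beta | coffee | green | cat
  4   | lawyer | Gamma | juice | white | horse
  5   | doctor | Alpha | milk | red | bird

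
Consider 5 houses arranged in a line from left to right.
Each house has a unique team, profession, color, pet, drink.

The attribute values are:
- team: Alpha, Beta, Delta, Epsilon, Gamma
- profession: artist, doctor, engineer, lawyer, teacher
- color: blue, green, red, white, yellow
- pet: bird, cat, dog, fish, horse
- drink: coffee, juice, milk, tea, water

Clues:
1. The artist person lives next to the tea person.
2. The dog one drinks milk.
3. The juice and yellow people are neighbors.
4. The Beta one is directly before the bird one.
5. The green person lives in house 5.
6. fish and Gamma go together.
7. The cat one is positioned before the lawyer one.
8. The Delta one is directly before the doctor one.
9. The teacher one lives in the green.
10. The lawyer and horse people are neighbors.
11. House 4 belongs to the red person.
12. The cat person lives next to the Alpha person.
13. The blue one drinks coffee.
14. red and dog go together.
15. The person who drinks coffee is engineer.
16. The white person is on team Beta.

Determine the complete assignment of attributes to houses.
Solution:

House | Team | Profession | Color | Pet | Drink
-----------------------------------------------
  1   | Beta | artist | white | cat | juice
  2   | Alpha | lawyer | yellow | bird | tea
  3   | Delta | engineer | blue | horse | coffee
  4   | Epsilon | doctor | red | dog | milk
  5   | Gamma | teacher | green | fish | water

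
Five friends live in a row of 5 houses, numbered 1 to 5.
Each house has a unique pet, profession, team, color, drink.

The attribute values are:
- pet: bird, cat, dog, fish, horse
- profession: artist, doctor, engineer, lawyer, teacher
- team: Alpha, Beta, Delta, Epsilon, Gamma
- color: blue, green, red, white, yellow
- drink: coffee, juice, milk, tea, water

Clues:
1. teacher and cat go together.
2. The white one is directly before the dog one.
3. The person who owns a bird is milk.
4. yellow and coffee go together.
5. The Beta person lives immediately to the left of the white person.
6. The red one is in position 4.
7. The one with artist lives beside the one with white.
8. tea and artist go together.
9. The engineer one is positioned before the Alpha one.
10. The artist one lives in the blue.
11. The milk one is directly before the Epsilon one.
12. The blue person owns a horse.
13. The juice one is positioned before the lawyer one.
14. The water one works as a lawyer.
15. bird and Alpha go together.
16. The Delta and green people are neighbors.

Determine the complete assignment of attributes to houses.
Solution:

House | Pet | Profession | Team | Color | Drink
-----------------------------------------------
  1   | horse | artist | Beta | blue | tea
  2   | fish | engineer | Delta | white | juice
  3   | dog | lawyer | Gamma | green | water
  4   | bird | doctor | Alpha | red | milk
  5   | cat | teacher | Epsilon | yellow | coffee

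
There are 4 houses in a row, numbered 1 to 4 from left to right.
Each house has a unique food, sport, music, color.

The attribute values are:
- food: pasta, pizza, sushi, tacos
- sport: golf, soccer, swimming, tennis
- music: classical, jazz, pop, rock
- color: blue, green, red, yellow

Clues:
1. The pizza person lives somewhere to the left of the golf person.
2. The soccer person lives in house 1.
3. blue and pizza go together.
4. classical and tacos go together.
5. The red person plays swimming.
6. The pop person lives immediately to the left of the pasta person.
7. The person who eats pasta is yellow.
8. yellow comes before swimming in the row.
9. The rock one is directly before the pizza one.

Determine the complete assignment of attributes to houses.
Solution:

House | Food | Sport | Music | Color
------------------------------------
  1   | sushi | soccer | rock | green
  2   | pizza | tennis | pop | blue
  3   | pasta | golf | jazz | yellow
  4   | tacos | swimming | classical | red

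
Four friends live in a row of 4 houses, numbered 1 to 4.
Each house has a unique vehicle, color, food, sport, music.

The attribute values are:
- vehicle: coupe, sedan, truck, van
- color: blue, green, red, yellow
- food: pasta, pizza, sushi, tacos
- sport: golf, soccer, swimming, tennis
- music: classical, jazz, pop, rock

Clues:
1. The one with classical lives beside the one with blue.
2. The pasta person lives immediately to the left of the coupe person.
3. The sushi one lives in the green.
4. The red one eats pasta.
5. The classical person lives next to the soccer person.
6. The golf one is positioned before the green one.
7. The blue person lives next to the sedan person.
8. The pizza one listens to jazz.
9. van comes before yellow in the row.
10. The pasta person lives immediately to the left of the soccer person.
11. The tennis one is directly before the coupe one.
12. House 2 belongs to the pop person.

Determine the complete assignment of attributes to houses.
Solution:

House | Vehicle | Color | Food | Sport | Music
----------------------------------------------
  1   | van | red | pasta | tennis | classical
  2   | coupe | blue | tacos | soccer | pop
  3   | sedan | yellow | pizza | golf | jazz
  4   | truck | green | sushi | swimming | rock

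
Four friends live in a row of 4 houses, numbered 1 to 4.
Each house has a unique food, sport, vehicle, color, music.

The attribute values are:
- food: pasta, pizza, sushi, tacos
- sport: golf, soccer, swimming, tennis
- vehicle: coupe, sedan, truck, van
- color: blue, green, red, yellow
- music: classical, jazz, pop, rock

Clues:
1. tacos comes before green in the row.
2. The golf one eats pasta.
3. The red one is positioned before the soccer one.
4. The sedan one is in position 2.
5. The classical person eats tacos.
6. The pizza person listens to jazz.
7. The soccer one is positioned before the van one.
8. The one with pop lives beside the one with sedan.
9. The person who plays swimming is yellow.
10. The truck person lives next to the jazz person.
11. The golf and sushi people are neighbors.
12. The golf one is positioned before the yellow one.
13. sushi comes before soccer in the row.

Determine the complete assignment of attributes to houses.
Solution:

House | Food | Sport | Vehicle | Color | Music
----------------------------------------------
  1   | pasta | golf | coupe | red | pop
  2   | sushi | swimming | sedan | yellow | rock
  3   | tacos | soccer | truck | blue | classical
  4   | pizza | tennis | van | green | jazz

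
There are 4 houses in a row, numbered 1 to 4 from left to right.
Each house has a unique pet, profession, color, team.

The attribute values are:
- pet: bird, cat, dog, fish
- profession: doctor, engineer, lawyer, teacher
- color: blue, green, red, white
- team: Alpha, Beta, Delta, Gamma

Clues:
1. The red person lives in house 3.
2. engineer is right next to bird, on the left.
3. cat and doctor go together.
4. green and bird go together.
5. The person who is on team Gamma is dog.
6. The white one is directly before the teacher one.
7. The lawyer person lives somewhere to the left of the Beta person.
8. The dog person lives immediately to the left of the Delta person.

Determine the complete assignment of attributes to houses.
Solution:

House | Pet | Profession | Color | Team
---------------------------------------
  1   | dog | engineer | white | Gamma
  2   | bird | teacher | green | Delta
  3   | fish | lawyer | red | Alpha
  4   | cat | doctor | blue | Beta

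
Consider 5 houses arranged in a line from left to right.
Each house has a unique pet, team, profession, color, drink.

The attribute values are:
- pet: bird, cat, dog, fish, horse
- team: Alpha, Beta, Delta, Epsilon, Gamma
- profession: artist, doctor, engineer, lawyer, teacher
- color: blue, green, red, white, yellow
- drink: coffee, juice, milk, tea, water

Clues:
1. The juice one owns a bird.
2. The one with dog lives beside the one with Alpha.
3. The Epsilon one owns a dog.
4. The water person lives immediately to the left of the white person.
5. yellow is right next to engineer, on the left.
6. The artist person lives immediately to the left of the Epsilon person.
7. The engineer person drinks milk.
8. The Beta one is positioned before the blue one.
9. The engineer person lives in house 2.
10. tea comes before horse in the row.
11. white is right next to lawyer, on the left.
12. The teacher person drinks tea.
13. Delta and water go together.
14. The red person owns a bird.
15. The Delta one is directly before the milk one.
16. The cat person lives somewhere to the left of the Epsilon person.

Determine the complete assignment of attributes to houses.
Solution:

House | Pet | Team | Profession | Color | Drink
-----------------------------------------------
  1   | cat | Delta | artist | yellow | water
  2   | dog | Epsilon | engineer | white | milk
  3   | bird | Alpha | lawyer | red | juice
  4   | fish | Beta | teacher | green | tea
  5   | horse | Gamma | doctor | blue | coffee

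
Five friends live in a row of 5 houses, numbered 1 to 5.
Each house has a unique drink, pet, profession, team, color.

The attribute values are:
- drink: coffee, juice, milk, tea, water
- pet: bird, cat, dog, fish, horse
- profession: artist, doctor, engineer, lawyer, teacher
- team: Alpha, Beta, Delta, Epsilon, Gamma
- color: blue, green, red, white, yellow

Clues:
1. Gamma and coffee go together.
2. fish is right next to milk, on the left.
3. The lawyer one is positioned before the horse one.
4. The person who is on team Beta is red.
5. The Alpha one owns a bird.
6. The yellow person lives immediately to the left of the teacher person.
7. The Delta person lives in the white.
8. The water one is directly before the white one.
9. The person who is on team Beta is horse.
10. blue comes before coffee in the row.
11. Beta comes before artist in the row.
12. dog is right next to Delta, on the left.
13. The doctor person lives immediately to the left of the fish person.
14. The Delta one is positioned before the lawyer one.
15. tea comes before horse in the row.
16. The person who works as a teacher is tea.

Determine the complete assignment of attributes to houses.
Solution:

House | Drink | Pet | Profession | Team | Color
-----------------------------------------------
  1   | water | dog | doctor | Epsilon | yellow
  2   | tea | fish | teacher | Delta | white
  3   | milk | bird | lawyer | Alpha | blue
  4   | juice | horse | engineer | Beta | red
  5   | coffee | cat | artist | Gamma | green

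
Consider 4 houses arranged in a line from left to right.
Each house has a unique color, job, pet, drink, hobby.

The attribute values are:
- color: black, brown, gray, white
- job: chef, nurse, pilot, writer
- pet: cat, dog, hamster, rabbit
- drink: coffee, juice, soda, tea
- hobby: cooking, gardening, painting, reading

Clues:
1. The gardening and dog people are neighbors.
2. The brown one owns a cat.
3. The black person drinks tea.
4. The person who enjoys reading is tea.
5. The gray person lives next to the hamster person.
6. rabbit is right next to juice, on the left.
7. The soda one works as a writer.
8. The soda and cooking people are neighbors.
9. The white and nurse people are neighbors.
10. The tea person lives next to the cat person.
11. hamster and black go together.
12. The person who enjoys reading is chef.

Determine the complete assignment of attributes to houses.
Solution:

House | Color | Job | Pet | Drink | Hobby
-----------------------------------------
  1   | white | writer | rabbit | soda | gardening
  2   | gray | nurse | dog | juice | cooking
  3   | black | chef | hamster | tea | reading
  4   | brown | pilot | cat | coffee | painting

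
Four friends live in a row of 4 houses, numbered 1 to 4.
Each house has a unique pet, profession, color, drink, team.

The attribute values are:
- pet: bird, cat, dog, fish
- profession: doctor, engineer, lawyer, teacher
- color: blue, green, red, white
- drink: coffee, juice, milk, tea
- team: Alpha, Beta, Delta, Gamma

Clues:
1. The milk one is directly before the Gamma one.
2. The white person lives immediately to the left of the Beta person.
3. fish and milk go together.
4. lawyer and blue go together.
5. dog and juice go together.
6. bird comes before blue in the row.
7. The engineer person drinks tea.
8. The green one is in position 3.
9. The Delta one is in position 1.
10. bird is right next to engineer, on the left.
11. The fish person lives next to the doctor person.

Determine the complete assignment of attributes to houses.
Solution:

House | Pet | Profession | Color | Drink | Team
-----------------------------------------------
  1   | fish | teacher | red | milk | Delta
  2   | bird | doctor | white | coffee | Gamma
  3   | cat | engineer | green | tea | Beta
  4   | dog | lawyer | blue | juice | Alpha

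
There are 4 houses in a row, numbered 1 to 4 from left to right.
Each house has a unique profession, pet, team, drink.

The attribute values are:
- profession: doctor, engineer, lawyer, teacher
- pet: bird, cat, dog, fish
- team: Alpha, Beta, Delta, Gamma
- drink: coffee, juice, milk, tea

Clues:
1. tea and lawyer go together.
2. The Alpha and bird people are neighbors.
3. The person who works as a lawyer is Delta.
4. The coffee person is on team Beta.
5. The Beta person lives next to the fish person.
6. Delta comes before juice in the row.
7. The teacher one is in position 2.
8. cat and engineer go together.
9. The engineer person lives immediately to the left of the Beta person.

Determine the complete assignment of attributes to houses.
Solution:

House | Profession | Pet | Team | Drink
---------------------------------------
  1   | engineer | cat | Alpha | milk
  2   | teacher | bird | Beta | coffee
  3   | lawyer | fish | Delta | tea
  4   | doctor | dog | Gamma | juice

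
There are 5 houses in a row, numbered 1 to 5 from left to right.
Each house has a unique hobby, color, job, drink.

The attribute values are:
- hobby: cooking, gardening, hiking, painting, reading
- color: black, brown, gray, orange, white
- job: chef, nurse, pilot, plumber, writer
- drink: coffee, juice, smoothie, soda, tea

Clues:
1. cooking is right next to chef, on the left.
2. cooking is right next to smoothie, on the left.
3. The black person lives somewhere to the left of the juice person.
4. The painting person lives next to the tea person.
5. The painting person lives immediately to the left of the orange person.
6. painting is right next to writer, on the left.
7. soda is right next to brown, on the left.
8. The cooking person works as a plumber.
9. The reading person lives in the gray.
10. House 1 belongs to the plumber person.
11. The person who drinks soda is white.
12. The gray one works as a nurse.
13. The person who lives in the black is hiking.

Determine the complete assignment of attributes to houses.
Solution:

House | Hobby | Color | Job | Drink
-----------------------------------
  1   | cooking | white | plumber | soda
  2   | painting | brown | chef | smoothie
  3   | gardening | orange | writer | tea
  4   | hiking | black | pilot | coffee
  5   | reading | gray | nurse | juice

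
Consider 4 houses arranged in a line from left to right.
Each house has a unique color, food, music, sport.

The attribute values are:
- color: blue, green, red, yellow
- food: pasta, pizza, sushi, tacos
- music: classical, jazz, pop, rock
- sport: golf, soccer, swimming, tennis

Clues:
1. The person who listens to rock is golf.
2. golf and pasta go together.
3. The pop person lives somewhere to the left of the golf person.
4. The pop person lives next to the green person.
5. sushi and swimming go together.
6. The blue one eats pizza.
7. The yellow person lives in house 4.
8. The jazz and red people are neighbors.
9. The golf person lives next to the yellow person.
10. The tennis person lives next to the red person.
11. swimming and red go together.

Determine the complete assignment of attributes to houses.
Solution:

House | Color | Food | Music | Sport
------------------------------------
  1   | blue | pizza | jazz | tennis
  2   | red | sushi | pop | swimming
  3   | green | pasta | rock | golf
  4   | yellow | tacos | classical | soccer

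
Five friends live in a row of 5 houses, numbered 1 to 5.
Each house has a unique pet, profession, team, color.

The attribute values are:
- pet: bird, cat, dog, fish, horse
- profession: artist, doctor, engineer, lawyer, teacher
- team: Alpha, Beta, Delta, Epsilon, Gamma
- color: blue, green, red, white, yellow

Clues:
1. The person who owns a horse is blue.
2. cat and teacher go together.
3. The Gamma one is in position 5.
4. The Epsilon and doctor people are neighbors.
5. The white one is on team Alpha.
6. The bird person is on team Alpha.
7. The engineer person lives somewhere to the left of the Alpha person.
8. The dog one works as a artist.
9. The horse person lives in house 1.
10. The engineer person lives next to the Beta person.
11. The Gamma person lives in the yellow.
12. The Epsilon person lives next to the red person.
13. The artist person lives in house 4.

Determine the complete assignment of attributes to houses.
Solution:

House | Pet | Profession | Team | Color
---------------------------------------
  1   | horse | engineer | Epsilon | blue
  2   | fish | doctor | Beta | red
  3   | bird | lawyer | Alpha | white
  4   | dog | artist | Delta | green
  5   | cat | teacher | Gamma | yellow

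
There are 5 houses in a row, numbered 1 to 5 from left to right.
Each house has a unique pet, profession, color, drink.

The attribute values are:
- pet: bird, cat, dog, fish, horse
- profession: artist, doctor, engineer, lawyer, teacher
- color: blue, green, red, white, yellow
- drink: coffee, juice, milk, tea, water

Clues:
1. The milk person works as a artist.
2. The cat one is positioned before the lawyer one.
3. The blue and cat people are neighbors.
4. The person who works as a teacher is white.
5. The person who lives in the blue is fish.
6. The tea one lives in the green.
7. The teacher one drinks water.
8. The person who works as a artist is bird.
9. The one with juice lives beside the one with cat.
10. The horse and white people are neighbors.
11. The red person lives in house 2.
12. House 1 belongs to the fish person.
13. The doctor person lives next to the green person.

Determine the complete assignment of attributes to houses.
Solution:

House | Pet | Profession | Color | Drink
----------------------------------------
  1   | fish | engineer | blue | juice
  2   | cat | doctor | red | coffee
  3   | horse | lawyer | green | tea
  4   | dog | teacher | white | water
  5   | bird | artist | yellow | milk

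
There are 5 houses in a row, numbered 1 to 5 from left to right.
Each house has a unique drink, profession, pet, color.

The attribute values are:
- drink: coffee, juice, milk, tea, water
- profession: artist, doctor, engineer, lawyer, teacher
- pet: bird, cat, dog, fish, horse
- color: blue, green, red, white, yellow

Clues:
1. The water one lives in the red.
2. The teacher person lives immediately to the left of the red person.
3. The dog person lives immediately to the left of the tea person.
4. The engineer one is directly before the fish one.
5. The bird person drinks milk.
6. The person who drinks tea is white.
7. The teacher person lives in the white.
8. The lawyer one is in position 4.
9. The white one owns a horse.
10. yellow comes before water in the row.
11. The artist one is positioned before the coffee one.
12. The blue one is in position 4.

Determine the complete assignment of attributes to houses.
Solution:

House | Drink | Profession | Pet | Color
----------------------------------------
  1   | juice | artist | dog | yellow
  2   | tea | teacher | horse | white
  3   | water | engineer | cat | red
  4   | coffee | lawyer | fish | blue
  5   | milk | doctor | bird | green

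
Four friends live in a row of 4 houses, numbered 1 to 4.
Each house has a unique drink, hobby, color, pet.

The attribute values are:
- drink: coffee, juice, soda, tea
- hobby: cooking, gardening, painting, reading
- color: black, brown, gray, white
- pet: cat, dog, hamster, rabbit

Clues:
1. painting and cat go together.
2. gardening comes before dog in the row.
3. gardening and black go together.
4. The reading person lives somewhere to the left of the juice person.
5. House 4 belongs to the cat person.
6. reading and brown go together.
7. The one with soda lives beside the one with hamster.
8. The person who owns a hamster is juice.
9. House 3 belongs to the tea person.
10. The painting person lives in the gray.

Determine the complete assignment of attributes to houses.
Solution:

House | Drink | Hobby | Color | Pet
-----------------------------------
  1   | soda | reading | brown | rabbit
  2   | juice | gardening | black | hamster
  3   | tea | cooking | white | dog
  4   | coffee | painting | gray | cat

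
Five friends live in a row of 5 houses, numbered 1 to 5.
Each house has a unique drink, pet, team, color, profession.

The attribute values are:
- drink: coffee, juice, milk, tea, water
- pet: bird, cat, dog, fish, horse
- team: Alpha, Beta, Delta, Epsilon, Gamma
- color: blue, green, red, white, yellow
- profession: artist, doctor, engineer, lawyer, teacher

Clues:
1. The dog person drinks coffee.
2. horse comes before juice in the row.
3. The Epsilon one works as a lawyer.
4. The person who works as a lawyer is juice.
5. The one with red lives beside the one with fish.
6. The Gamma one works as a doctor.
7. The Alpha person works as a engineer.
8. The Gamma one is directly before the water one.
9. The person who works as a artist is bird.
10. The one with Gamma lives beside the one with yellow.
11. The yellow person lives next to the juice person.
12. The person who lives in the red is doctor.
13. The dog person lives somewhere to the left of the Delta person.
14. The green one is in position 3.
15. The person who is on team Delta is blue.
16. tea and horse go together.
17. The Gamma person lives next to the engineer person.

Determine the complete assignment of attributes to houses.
Solution:

House | Drink | Pet | Team | Color | Profession
-----------------------------------------------
  1   | tea | horse | Gamma | red | doctor
  2   | water | fish | Alpha | yellow | engineer
  3   | juice | cat | Epsilon | green | lawyer
  4   | coffee | dog | Beta | white | teacher
  5   | milk | bird | Delta | blue | artist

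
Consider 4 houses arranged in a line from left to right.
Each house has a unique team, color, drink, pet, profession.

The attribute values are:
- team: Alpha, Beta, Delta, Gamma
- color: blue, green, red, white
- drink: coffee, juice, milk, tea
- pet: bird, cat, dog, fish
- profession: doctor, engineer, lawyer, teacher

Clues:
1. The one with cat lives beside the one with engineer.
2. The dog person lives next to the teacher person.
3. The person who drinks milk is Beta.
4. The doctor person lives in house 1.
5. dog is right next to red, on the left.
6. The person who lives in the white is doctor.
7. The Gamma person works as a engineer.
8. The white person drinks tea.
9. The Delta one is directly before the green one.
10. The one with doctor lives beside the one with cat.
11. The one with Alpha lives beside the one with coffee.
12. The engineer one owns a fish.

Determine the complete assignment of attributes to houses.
Solution:

House | Team | Color | Drink | Pet | Profession
-----------------------------------------------
  1   | Alpha | white | tea | dog | doctor
  2   | Delta | red | coffee | cat | teacher
  3   | Gamma | green | juice | fish | engineer
  4   | Beta | blue | milk | bird | lawyer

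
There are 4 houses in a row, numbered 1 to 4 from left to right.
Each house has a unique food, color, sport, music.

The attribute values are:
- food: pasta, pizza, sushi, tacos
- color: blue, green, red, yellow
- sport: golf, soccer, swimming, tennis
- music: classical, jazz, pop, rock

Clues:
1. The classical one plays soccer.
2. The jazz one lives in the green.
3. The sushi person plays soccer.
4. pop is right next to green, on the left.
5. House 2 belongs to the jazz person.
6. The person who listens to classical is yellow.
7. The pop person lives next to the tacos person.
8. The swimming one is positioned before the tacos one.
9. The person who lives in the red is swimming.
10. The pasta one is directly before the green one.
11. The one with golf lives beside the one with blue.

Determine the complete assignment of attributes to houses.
Solution:

House | Food | Color | Sport | Music
------------------------------------
  1   | pasta | red | swimming | pop
  2   | tacos | green | golf | jazz
  3   | pizza | blue | tennis | rock
  4   | sushi | yellow | soccer | classical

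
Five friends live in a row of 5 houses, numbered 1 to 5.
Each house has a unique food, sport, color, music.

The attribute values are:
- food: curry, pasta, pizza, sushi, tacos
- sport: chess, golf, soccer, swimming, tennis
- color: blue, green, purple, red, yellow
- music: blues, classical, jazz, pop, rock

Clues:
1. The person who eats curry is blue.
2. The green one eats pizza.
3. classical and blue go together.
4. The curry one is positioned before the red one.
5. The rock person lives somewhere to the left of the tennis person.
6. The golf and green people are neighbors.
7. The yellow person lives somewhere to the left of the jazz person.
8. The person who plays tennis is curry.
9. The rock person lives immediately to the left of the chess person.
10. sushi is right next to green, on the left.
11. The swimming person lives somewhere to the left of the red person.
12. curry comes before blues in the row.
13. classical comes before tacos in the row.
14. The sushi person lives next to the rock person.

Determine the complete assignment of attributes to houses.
Solution:

House | Food | Sport | Color | Music
------------------------------------
  1   | sushi | golf | yellow | pop
  2   | pizza | swimming | green | rock
  3   | pasta | chess | purple | jazz
  4   | curry | tennis | blue | classical
  5   | tacos | soccer | red | blues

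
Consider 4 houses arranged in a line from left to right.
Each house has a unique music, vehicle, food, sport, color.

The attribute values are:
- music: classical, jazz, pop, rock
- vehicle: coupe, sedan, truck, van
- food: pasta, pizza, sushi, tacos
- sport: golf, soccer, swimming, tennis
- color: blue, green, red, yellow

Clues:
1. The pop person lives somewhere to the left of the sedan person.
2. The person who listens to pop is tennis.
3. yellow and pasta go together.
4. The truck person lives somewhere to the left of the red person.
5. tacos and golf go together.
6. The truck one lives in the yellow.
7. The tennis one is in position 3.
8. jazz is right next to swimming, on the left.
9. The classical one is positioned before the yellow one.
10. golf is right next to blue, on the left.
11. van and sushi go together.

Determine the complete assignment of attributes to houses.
Solution:

House | Music | Vehicle | Food | Sport | Color
----------------------------------------------
  1   | jazz | coupe | tacos | golf | green
  2   | classical | van | sushi | swimming | blue
  3   | pop | truck | pasta | tennis | yellow
  4   | rock | sedan | pizza | soccer | red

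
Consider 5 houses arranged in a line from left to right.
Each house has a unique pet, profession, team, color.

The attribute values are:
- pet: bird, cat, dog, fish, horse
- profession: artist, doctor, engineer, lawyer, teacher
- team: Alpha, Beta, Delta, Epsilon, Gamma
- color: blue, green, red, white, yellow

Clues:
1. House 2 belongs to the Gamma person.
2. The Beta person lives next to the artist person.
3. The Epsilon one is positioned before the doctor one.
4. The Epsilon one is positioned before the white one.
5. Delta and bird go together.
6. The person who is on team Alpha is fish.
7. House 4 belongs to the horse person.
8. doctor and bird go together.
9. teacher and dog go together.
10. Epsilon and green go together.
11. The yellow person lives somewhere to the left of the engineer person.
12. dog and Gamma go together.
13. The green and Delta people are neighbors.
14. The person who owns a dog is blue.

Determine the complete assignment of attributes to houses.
Solution:

House | Pet | Profession | Team | Color
---------------------------------------
  1   | fish | lawyer | Alpha | yellow
  2   | dog | teacher | Gamma | blue
  3   | cat | engineer | Beta | red
  4   | horse | artist | Epsilon | green
  5   | bird | doctor | Delta | white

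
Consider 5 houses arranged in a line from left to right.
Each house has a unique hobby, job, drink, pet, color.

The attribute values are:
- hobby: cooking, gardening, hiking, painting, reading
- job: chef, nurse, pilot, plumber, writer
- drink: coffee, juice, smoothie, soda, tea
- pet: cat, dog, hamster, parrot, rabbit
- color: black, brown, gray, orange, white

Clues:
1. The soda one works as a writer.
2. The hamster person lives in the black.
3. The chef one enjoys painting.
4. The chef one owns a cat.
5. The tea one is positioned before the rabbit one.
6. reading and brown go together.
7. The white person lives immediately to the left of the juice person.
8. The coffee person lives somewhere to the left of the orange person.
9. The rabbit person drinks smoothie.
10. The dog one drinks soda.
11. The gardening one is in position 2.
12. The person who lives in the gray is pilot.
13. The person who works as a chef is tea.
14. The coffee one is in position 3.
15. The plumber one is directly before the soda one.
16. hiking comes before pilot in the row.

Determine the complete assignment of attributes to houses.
Solution:

House | Hobby | Job | Drink | Pet | Color
-----------------------------------------
  1   | painting | chef | tea | cat | white
  2   | gardening | nurse | juice | hamster | black
  3   | reading | plumber | coffee | parrot | brown
  4   | hiking | writer | soda | dog | orange
  5   | cooking | pilot | smoothie | rabbit | gray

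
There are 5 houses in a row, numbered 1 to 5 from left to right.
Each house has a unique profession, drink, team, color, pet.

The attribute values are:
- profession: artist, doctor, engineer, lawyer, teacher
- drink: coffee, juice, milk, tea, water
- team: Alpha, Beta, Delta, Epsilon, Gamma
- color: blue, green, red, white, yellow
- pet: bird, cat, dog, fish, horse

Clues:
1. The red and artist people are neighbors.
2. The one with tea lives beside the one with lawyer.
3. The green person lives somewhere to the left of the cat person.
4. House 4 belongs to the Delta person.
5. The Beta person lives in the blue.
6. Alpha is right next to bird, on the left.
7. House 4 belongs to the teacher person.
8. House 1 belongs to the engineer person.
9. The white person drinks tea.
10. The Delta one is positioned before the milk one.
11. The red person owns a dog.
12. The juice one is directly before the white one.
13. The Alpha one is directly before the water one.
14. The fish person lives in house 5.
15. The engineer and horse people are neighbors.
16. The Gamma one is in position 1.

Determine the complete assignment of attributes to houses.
Solution:

House | Profession | Drink | Team | Color | Pet
-----------------------------------------------
  1   | engineer | juice | Gamma | red | dog
  2   | artist | tea | Alpha | white | horse
  3   | lawyer | water | Epsilon | green | bird
  4   | teacher | coffee | Delta | yellow | cat
  5   | doctor | milk | Beta | blue | fish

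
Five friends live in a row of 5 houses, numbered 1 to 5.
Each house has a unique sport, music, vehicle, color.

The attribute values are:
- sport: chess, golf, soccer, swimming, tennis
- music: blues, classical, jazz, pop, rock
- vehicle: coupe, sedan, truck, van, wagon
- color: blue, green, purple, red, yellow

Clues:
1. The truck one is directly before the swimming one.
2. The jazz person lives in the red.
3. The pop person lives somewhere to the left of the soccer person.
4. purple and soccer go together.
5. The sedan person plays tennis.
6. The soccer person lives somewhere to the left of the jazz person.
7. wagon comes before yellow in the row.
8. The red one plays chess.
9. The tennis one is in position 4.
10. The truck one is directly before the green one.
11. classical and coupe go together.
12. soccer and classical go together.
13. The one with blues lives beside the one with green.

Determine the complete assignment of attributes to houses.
Solution:

House | Sport | Music | Vehicle | Color
---------------------------------------
  1   | golf | blues | truck | blue
  2   | swimming | pop | wagon | green
  3   | soccer | classical | coupe | purple
  4   | tennis | rock | sedan | yellow
  5   | chess | jazz | van | red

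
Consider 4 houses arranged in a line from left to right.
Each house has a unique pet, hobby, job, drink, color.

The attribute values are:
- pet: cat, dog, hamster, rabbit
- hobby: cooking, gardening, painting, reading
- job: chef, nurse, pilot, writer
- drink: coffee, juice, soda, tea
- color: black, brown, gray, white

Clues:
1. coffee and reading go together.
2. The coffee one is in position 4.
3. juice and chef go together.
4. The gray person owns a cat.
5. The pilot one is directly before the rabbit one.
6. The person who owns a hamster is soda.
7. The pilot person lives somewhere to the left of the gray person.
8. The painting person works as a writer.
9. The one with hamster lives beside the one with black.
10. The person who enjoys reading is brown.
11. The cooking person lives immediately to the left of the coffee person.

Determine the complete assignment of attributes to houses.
Solution:

House | Pet | Hobby | Job | Drink | Color
-----------------------------------------
  1   | hamster | gardening | pilot | soda | white
  2   | rabbit | painting | writer | tea | black
  3   | cat | cooking | chef | juice | gray
  4   | dog | reading | nurse | coffee | brown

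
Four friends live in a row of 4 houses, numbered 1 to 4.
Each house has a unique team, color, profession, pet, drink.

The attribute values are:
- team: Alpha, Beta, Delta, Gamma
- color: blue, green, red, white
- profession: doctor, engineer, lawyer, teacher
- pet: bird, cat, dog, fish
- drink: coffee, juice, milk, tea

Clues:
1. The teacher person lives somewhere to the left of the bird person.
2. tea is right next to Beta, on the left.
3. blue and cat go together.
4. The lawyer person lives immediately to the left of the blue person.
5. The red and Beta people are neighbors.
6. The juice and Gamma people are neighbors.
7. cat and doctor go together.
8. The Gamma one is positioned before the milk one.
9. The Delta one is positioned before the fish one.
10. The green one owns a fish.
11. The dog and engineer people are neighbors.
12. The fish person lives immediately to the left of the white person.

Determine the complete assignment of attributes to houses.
Solution:

House | Team | Color | Profession | Pet | Drink
-----------------------------------------------
  1   | Delta | red | teacher | dog | tea
  2   | Beta | green | engineer | fish | juice
  3   | Gamma | white | lawyer | bird | coffee
  4   | Alpha | blue | doctor | cat | milk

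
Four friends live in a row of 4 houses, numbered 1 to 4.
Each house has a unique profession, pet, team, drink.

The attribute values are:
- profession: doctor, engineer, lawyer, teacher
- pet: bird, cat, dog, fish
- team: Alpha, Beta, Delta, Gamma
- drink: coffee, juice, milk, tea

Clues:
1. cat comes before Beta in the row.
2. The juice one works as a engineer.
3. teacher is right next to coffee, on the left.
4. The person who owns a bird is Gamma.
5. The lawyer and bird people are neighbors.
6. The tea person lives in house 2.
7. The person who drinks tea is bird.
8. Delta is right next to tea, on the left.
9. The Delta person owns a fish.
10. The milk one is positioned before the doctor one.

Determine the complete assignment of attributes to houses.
Solution:

House | Profession | Pet | Team | Drink
---------------------------------------
  1   | lawyer | fish | Delta | milk
  2   | teacher | bird | Gamma | tea
  3   | doctor | cat | Alpha | coffee
  4   | engineer | dog | Beta | juice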